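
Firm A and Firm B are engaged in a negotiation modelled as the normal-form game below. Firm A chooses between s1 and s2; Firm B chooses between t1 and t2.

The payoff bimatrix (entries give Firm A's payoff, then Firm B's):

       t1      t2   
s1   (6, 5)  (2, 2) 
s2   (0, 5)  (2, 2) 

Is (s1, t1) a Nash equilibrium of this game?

Yes

At (s1, t1), Firm A earns 6; switching to s2 would give 0, so Firm A has no profitable deviation.
Firm B earns 5; switching to t2 would give 2, so Firm B has no profitable deviation.
Neither player can gain by a unilateral deviation, so this profile is a Nash equilibrium.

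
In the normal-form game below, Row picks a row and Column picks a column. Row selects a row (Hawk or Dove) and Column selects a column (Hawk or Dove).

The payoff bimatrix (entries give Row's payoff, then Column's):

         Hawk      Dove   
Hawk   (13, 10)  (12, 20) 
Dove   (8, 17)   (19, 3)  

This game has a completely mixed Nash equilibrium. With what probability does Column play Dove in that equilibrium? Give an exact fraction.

Let q be the probability that Column plays Hawk. In a completely mixed equilibrium, Row must be indifferent between Hawk and Dove.
Row's expected payoff from Hawk is 13q + 12(1−q); from Dove it is 8q + 19(1−q).
Setting these equal: q + 12 = −11q + 19, so q = 7/12.
Therefore Column plays Dove with probability 1 − 7/12 = 5/12.

5/12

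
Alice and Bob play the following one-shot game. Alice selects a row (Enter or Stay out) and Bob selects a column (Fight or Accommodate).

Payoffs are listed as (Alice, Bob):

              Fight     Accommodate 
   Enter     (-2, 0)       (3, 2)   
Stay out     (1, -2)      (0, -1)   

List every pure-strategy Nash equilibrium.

(Enter, Accommodate)

(Enter, Fight): Alice prefers Stay out (1 > -2); Bob prefers Accommodate (2 > 0) — not an equilibrium.
(Enter, Accommodate): Alice gets 3 ≥ 0 from Stay out, and Bob gets 2 ≥ 0 from Fight — Nash equilibrium.
(Stay out, Fight): Bob prefers Accommodate (-1 > -2) — not an equilibrium.
(Stay out, Accommodate): Alice prefers Enter (3 > 0) — not an equilibrium.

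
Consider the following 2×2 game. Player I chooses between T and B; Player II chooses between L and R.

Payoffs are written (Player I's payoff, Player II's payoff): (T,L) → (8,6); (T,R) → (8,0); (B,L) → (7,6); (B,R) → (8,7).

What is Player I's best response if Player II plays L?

Against L, Player I earns 8 from T and 7 from B.
So T is the best response.

T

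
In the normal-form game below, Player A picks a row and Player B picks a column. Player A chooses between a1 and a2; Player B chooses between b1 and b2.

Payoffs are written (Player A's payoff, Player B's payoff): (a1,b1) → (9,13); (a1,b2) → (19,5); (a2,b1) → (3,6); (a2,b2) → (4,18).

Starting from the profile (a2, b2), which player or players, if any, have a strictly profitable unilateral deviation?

Player A

Player A at (a2, b2) earns 4; deviating to a1 yields 19 — a strict improvement.
Player B earns 18; deviating to b1 yields 6 — not better.
Only Player A has a strictly profitable deviation.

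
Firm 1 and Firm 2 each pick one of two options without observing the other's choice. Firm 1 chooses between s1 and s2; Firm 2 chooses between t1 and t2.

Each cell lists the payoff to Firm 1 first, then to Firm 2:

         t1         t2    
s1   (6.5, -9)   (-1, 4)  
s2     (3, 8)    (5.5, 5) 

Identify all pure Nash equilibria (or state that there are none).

none

(s1, t1): Firm 2 prefers t2 (4 > -9) — not an equilibrium.
(s1, t2): Firm 1 prefers s2 (5.5 > -1) — not an equilibrium.
(s2, t1): Firm 1 prefers s1 (6.5 > 3) — not an equilibrium.
(s2, t2): Firm 2 prefers t1 (8 > 5) — not an equilibrium.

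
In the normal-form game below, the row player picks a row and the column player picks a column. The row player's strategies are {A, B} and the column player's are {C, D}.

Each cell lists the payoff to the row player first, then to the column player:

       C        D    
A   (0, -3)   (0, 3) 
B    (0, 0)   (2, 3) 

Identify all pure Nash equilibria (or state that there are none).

(A, C): the column player prefers D (3 > -3) — not an equilibrium.
(A, D): the row player prefers B (2 > 0) — not an equilibrium.
(B, C): the column player prefers D (3 > 0) — not an equilibrium.
(B, D): the row player gets 2 ≥ 0 from A, and the column player gets 3 ≥ 0 from C — Nash equilibrium.

(B, D)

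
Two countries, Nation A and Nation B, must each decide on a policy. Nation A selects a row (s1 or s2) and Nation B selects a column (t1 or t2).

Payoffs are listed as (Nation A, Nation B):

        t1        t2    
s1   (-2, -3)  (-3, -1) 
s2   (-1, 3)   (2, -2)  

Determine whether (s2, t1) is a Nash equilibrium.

Yes

At (s2, t1), Nation A earns -1; switching to s1 would give -2, so Nation A has no profitable deviation.
Nation B earns 3; switching to t2 would give -2, so Nation B has no profitable deviation.
Neither player can gain by a unilateral deviation, so this profile is a Nash equilibrium.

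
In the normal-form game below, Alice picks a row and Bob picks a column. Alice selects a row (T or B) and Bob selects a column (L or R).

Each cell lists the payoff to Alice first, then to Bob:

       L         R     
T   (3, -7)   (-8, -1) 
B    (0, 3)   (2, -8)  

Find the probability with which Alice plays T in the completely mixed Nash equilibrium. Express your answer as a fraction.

11/17

Let x be the probability that Alice plays T. In a completely mixed equilibrium, Bob must be indifferent between L and R.
Bob's expected payoff from L is −7x + 3(1−x); from R it is −x − 8(1−x).
Setting these equal: −10x + 3 = 7x − 8, so x = 11/17.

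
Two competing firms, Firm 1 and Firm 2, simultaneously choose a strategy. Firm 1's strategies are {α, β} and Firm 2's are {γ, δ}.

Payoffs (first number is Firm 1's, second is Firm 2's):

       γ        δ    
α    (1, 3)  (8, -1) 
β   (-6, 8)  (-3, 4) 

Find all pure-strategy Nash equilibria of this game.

(α, γ): Firm 1 gets 1 ≥ -6 from β, and Firm 2 gets 3 ≥ -1 from δ — Nash equilibrium.
(α, δ): Firm 2 prefers γ (3 > -1) — not an equilibrium.
(β, γ): Firm 1 prefers α (1 > -6) — not an equilibrium.
(β, δ): Firm 1 prefers α (8 > -3); Firm 2 prefers γ (8 > 4) — not an equilibrium.

(α, γ)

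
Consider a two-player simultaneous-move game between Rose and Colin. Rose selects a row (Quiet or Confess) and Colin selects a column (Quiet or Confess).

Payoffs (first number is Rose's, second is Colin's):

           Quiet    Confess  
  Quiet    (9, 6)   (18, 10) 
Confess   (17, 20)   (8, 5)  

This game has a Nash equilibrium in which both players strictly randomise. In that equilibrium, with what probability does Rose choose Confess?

Let p be the probability that Rose plays Quiet. In a completely mixed equilibrium, Colin must be indifferent between Quiet and Confess.
Colin's expected payoff from Quiet is 6p + 20(1−p); from Confess it is 10p + 5(1−p).
Setting these equal: −14p + 20 = 5p + 5, so p = 15/19.
Therefore Rose plays Confess with probability 1 − 15/19 = 4/19.

4/19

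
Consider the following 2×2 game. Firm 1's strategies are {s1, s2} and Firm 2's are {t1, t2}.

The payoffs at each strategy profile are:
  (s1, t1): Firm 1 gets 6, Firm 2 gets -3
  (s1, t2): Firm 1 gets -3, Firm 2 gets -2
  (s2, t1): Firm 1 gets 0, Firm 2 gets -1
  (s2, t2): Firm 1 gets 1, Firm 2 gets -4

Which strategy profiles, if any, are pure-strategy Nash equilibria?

(s1, t1): Firm 2 prefers t2 (-2 > -3) — not an equilibrium.
(s1, t2): Firm 1 prefers s2 (1 > -3) — not an equilibrium.
(s2, t1): Firm 1 prefers s1 (6 > 0) — not an equilibrium.
(s2, t2): Firm 2 prefers t1 (-1 > -4) — not an equilibrium.

none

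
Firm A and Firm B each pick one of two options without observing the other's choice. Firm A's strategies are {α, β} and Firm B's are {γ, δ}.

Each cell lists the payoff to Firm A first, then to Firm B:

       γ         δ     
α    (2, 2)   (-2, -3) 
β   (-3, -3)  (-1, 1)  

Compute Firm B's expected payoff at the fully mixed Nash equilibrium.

First find p, the probability Firm A plays α, from Firm B's indifference between γ and δ: 2p − 3(1−p) = −3p + (1−p), giving p = 4/9.
Since Firm B is indifferent in equilibrium, Firm B's expected payoff equals the payoff from either column against (4/9, 5/9). Using γ: 2(4/9) − 3(5/9) = -7/9.

-7/9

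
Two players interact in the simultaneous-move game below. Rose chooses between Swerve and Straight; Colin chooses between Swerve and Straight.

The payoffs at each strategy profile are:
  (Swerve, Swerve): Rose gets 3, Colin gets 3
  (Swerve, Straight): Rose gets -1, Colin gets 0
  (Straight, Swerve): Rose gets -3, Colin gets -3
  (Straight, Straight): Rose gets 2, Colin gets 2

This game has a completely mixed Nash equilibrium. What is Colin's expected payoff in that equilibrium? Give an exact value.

First find p, the probability Rose plays Swerve, from Colin's indifference between Swerve and Straight: 3p − 3(1−p) = 2(1−p), giving p = 5/8.
Since Colin is indifferent in equilibrium, Colin's expected payoff equals the payoff from either column against (5/8, 3/8). Using Swerve: 3(5/8) − 3(3/8) = 3/4.

3/4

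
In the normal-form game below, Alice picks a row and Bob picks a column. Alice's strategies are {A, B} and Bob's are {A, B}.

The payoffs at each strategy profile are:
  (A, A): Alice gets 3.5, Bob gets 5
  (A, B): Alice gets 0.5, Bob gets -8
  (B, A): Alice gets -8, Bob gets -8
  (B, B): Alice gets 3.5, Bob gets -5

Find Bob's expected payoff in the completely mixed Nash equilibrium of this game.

First find x, the probability Alice plays A, from Bob's indifference between A and B: 5x − 8(1−x) = −8x − 5(1−x), giving x = 3/16.
Since Bob is indifferent in equilibrium, Bob's expected payoff equals the payoff from either column against (3/16, 13/16). Using A: 5(3/16) − 8(13/16) = -89/16.

-89/16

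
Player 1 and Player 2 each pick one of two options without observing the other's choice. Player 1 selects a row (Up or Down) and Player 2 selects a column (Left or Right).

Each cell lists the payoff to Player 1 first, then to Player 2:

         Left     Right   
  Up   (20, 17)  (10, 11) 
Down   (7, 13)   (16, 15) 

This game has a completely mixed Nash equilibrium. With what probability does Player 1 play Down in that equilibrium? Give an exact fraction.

Let x be the probability that Player 1 plays Up. In a completely mixed equilibrium, Player 2 must be indifferent between Left and Right.
Player 2's expected payoff from Left is 17x + 13(1−x); from Right it is 11x + 15(1−x).
Setting these equal: 4x + 13 = −4x + 15, so x = 1/4.
Therefore Player 1 plays Down with probability 1 − 1/4 = 3/4.

3/4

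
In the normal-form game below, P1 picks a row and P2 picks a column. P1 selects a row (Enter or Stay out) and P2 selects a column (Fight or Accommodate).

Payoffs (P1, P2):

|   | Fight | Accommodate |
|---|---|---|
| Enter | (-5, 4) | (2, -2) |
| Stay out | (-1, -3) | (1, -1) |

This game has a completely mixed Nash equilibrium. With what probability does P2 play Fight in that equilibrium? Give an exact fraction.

Let y be the probability that P2 plays Fight. In a completely mixed equilibrium, P1 must be indifferent between Enter and Stay out.
P1's expected payoff from Enter is −5y + 2(1−y); from Stay out it is −y + (1−y).
Setting these equal: −7y + 2 = −2y + 1, so y = 1/5.

1/5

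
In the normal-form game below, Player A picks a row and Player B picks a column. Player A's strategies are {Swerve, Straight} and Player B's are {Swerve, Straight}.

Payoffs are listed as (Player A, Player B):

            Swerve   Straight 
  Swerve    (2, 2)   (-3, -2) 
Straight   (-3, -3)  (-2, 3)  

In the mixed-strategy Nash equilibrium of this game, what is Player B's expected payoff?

First find p, the probability Player A plays Swerve, from Player B's indifference between Swerve and Straight: 2p − 3(1−p) = −2p + 3(1−p), giving p = 3/5.
Since Player B is indifferent in equilibrium, Player B's expected payoff equals the payoff from either column against (3/5, 2/5). Using Swerve: 2(3/5) − 3(2/5) = 0.

0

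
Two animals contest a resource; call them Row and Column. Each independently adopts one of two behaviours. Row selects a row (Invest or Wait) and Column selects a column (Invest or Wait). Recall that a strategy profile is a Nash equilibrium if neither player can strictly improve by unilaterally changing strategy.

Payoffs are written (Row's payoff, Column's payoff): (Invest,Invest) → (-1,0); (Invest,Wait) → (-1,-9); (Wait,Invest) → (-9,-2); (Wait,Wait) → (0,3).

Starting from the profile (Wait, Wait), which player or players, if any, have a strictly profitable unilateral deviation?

Neither

Row at (Wait, Wait) earns 0; deviating to Invest yields -1 — not better.
Column earns 3; deviating to Invest yields -2 — not better.
Neither player can strictly improve; the profile is a Nash equilibrium.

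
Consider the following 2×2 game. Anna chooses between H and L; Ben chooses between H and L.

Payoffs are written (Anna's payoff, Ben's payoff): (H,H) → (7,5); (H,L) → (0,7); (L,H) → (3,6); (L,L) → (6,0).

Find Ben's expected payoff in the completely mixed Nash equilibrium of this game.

First find x, the probability Anna plays H, from Ben's indifference between H and L: 5x + 6(1−x) = 7x, giving x = 3/4.
Since Ben is indifferent in equilibrium, Ben's expected payoff equals the payoff from either column against (3/4, 1/4). Using H: 5(3/4) + 6(1/4) = 21/4.

21/4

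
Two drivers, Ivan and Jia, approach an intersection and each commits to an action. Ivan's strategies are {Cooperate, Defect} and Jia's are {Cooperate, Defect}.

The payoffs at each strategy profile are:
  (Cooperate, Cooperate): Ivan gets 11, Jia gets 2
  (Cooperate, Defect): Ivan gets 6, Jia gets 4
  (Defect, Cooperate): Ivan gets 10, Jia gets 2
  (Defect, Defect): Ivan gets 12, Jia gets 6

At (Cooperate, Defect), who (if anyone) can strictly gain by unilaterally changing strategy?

Ivan at (Cooperate, Defect) earns 6; deviating to Defect yields 12 — a strict improvement.
Jia earns 4; deviating to Cooperate yields 2 — not better.
Only Ivan has a strictly profitable deviation.

Ivan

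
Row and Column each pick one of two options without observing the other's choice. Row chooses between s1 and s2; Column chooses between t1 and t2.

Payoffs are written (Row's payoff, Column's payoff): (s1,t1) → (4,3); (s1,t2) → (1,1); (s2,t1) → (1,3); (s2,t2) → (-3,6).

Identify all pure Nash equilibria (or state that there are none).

(s1, t1)

(s1, t1): Row gets 4 ≥ 1 from s2, and Column gets 3 ≥ 1 from t2 — Nash equilibrium.
(s1, t2): Column prefers t1 (3 > 1) — not an equilibrium.
(s2, t1): Row prefers s1 (4 > 1); Column prefers t2 (6 > 3) — not an equilibrium.
(s2, t2): Row prefers s1 (1 > -3) — not an equilibrium.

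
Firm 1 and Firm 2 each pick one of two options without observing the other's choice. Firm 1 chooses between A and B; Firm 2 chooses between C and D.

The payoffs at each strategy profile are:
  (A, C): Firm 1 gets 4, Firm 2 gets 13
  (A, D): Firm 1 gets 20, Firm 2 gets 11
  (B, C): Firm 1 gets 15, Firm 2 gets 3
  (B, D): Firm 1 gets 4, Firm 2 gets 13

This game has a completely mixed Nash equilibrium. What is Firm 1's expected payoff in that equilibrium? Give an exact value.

First find q, the probability Firm 2 plays C, from Firm 1's indifference between A and B: 4q + 20(1−q) = 15q + 4(1−q), giving q = 16/27.
Since Firm 1 is indifferent in equilibrium, Firm 1's expected payoff equals the payoff from either row against (16/27, 11/27). Using A: 4(16/27) + 20(11/27) = 284/27.

284/27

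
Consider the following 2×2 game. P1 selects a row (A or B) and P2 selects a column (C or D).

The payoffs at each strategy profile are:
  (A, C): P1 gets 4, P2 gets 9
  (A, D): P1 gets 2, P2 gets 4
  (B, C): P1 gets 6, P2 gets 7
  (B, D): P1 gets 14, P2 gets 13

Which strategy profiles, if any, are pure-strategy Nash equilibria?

(A, C): P1 prefers B (6 > 4) — not an equilibrium.
(A, D): P1 prefers B (14 > 2); P2 prefers C (9 > 4) — not an equilibrium.
(B, C): P2 prefers D (13 > 7) — not an equilibrium.
(B, D): P1 gets 14 ≥ 2 from A, and P2 gets 13 ≥ 7 from C — Nash equilibrium.

(B, D)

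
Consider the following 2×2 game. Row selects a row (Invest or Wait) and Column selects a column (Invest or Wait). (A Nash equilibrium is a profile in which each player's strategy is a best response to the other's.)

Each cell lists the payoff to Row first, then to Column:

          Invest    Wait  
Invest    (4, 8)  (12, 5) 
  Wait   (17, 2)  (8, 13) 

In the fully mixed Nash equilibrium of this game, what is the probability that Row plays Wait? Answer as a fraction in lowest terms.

Let x be the probability that Row plays Invest. In a completely mixed equilibrium, Column must be indifferent between Invest and Wait.
Column's expected payoff from Invest is 8x + 2(1−x); from Wait it is 5x + 13(1−x).
Setting these equal: 6x + 2 = −8x + 13, so x = 11/14.
Therefore Row plays Wait with probability 1 − 11/14 = 3/14.

3/14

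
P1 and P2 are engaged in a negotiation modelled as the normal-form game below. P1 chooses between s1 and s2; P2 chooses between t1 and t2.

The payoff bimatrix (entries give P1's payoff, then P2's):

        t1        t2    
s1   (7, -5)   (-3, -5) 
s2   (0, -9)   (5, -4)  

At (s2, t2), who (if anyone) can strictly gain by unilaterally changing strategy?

Neither

P1 at (s2, t2) earns 5; deviating to s1 yields -3 — not better.
P2 earns -4; deviating to t1 yields -9 — not better.
Neither player can strictly improve; the profile is a Nash equilibrium.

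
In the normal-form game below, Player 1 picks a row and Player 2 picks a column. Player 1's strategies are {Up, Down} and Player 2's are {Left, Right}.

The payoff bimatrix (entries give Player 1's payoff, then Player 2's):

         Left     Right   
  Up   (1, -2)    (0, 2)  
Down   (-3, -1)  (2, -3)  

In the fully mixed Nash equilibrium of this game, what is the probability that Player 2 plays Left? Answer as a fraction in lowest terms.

Let q be the probability that Player 2 plays Left. In a completely mixed equilibrium, Player 1 must be indifferent between Up and Down.
Player 1's expected payoff from Up is q; from Down it is −3q + 2(1−q).
Setting these equal: q = −5q + 2, so q = 1/3.

1/3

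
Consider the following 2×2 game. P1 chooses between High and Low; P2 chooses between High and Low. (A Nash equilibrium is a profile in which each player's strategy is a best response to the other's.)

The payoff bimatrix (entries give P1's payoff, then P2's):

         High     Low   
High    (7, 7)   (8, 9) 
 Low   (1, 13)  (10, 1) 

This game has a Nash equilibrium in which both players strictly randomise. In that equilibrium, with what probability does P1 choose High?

Let x be the probability that P1 plays High. In a completely mixed equilibrium, P2 must be indifferent between High and Low.
P2's expected payoff from High is 7x + 13(1−x); from Low it is 9x + (1−x).
Setting these equal: −6x + 13 = 8x + 1, so x = 6/7.

6/7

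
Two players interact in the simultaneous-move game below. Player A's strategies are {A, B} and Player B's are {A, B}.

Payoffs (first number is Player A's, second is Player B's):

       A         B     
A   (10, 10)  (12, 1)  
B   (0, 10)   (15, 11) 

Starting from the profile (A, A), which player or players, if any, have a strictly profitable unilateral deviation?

Neither

Player A at (A, A) earns 10; deviating to B yields 0 — not better.
Player B earns 10; deviating to B yields 1 — not better.
Neither player can strictly improve; the profile is a Nash equilibrium.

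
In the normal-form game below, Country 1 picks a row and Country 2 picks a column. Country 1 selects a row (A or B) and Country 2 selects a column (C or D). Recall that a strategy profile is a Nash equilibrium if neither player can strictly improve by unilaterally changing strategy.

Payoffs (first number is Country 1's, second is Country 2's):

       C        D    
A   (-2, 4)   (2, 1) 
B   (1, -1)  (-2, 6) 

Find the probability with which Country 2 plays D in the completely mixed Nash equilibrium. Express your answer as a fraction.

Let q be the probability that Country 2 plays C. In a completely mixed equilibrium, Country 1 must be indifferent between A and B.
Country 1's expected payoff from A is −2q + 2(1−q); from B it is q − 2(1−q).
Setting these equal: −4q + 2 = 3q − 2, so q = 4/7.
Therefore Country 2 plays D with probability 1 − 4/7 = 3/7.

3/7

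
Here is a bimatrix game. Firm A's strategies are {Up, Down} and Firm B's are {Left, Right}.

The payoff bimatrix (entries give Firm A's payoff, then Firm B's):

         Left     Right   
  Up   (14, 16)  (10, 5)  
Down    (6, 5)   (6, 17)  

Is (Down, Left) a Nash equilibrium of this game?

No

At (Down, Left), Firm A earns 6; switching to Up would give 14, so Firm A would deviate.
Firm B earns 5; switching to Right would give 17, so Firm B would deviate.
Since at least one player can profitably deviate, this is not a Nash equilibrium.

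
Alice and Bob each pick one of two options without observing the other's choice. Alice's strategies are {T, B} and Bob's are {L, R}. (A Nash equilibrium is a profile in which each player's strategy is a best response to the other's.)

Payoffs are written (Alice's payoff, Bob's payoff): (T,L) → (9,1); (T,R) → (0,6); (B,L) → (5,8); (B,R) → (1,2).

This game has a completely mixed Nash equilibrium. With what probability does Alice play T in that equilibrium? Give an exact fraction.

Let x be the probability that Alice plays T. In a completely mixed equilibrium, Bob must be indifferent between L and R.
Bob's expected payoff from L is x + 8(1−x); from R it is 6x + 2(1−x).
Setting these equal: −7x + 8 = 4x + 2, so x = 6/11.

6/11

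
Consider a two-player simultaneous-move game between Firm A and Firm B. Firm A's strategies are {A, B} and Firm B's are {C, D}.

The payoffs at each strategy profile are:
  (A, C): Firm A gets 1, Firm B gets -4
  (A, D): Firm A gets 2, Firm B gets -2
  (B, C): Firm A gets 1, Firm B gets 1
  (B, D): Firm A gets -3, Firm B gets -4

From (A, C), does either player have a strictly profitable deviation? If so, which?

Firm A at (A, C) earns 1; deviating to B yields 1 — not better.
Firm B earns -4; deviating to D yields -2 — a strict improvement.
Only Firm B has a strictly profitable deviation.

Firm B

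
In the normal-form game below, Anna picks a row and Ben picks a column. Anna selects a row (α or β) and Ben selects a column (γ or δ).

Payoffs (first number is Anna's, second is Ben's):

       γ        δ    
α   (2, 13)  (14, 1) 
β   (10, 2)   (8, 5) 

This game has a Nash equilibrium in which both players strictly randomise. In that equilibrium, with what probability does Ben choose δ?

4/7

Let c be the probability that Ben plays γ. In a completely mixed equilibrium, Anna must be indifferent between α and β.
Anna's expected payoff from α is 2c + 14(1−c); from β it is 10c + 8(1−c).
Setting these equal: −12c + 14 = 2c + 8, so c = 3/7.
Therefore Ben plays δ with probability 1 − 3/7 = 4/7.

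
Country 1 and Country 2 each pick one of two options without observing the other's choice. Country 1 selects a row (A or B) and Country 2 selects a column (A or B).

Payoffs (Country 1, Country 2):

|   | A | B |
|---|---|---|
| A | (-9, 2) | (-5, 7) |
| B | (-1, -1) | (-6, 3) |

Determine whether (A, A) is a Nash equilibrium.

No

At (A, A), Country 1 earns -9; switching to B would give -1, so Country 1 would deviate.
Country 2 earns 2; switching to B would give 7, so Country 2 would deviate.
Since at least one player can profitably deviate, this is not a Nash equilibrium.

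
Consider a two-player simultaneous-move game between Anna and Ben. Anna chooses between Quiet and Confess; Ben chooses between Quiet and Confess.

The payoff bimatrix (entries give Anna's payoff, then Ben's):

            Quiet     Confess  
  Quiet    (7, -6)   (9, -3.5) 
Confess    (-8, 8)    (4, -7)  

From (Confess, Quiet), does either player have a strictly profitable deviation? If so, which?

Anna at (Confess, Quiet) earns -8; deviating to Quiet yields 7 — a strict improvement.
Ben earns 8; deviating to Confess yields -7 — not better.
Only Anna has a strictly profitable deviation.

Anna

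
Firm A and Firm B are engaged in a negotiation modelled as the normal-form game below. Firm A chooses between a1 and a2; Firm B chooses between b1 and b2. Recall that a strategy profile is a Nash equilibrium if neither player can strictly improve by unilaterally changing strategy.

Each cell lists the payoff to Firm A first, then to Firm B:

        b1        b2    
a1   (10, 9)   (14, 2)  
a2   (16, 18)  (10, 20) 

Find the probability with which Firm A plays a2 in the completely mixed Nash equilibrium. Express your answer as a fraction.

7/9

Let p be the probability that Firm A plays a1. In a completely mixed equilibrium, Firm B must be indifferent between b1 and b2.
Firm B's expected payoff from b1 is 9p + 18(1−p); from b2 it is 2p + 20(1−p).
Setting these equal: −9p + 18 = −18p + 20, so p = 2/9.
Therefore Firm A plays a2 with probability 1 − 2/9 = 7/9.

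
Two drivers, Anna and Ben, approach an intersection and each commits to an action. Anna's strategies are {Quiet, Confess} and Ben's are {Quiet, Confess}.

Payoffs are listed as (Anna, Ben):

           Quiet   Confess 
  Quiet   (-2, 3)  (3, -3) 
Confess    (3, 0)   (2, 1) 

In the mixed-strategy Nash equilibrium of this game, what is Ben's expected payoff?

First find p, the probability Anna plays Quiet, from Ben's indifference between Quiet and Confess: 3p = −3p + (1−p), giving p = 1/7.
Since Ben is indifferent in equilibrium, Ben's expected payoff equals the payoff from either column against (1/7, 6/7). Using Quiet: 3(1/7) = 3/7.

3/7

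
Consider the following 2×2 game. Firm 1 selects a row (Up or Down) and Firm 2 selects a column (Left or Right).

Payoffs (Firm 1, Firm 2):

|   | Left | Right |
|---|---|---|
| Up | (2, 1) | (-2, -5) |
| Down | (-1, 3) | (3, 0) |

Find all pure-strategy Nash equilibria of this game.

(Up, Left)

(Up, Left): Firm 1 gets 2 ≥ -1 from Down, and Firm 2 gets 1 ≥ -5 from Right — Nash equilibrium.
(Up, Right): Firm 1 prefers Down (3 > -2); Firm 2 prefers Left (1 > -5) — not an equilibrium.
(Down, Left): Firm 1 prefers Up (2 > -1) — not an equilibrium.
(Down, Right): Firm 2 prefers Left (3 > 0) — not an equilibrium.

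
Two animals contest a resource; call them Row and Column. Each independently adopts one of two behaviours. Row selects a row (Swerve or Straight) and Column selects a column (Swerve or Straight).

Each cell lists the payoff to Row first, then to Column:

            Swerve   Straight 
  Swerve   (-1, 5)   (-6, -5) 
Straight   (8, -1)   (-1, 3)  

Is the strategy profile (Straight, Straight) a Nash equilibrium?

Yes

At (Straight, Straight), Row earns -1; switching to Swerve would give -6, so Row has no profitable deviation.
Column earns 3; switching to Swerve would give -1, so Column has no profitable deviation.
Neither player can gain by a unilateral deviation, so this profile is a Nash equilibrium.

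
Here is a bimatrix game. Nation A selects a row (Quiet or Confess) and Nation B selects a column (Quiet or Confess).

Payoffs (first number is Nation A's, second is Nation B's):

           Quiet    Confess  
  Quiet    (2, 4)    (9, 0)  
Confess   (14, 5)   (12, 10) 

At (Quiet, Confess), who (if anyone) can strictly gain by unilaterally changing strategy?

Nation A at (Quiet, Confess) earns 9; deviating to Confess yields 12 — a strict improvement.
Nation B earns 0; deviating to Quiet yields 4 — a strict improvement.
Both Nation A and Nation B have strictly profitable deviations.

Both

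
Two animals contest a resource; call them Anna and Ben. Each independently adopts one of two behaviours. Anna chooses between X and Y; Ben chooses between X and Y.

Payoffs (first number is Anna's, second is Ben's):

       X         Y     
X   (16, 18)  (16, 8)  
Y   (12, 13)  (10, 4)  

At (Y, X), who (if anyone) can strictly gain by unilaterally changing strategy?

Anna at (Y, X) earns 12; deviating to X yields 16 — a strict improvement.
Ben earns 13; deviating to Y yields 4 — not better.
Only Anna has a strictly profitable deviation.

Anna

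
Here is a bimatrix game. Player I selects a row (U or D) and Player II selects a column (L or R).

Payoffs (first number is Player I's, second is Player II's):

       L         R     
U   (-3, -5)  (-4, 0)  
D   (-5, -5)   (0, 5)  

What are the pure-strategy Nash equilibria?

(D, R)

(U, L): Player II prefers R (0 > -5) — not an equilibrium.
(U, R): Player I prefers D (0 > -4) — not an equilibrium.
(D, L): Player I prefers U (-3 > -5); Player II prefers R (5 > -5) — not an equilibrium.
(D, R): Player I gets 0 ≥ -4 from U, and Player II gets 5 ≥ -5 from L — Nash equilibrium.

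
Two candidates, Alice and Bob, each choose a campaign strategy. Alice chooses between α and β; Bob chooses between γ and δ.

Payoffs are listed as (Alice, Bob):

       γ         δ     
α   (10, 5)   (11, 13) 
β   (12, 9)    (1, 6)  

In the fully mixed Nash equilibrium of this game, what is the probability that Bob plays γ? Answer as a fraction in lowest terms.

Let c be the probability that Bob plays γ. In a completely mixed equilibrium, Alice must be indifferent between α and β.
Alice's expected payoff from α is 10c + 11(1−c); from β it is 12c + (1−c).
Setting these equal: −c + 11 = 11c + 1, so c = 5/6.

5/6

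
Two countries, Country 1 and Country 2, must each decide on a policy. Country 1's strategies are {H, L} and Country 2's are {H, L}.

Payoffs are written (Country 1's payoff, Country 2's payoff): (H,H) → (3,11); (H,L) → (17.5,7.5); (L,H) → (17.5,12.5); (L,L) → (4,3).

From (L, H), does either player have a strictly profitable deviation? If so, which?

Country 1 at (L, H) earns 17.5; deviating to H yields 3 — not better.
Country 2 earns 12.5; deviating to L yields 3 — not better.
Neither player can strictly improve; the profile is a Nash equilibrium.

Neither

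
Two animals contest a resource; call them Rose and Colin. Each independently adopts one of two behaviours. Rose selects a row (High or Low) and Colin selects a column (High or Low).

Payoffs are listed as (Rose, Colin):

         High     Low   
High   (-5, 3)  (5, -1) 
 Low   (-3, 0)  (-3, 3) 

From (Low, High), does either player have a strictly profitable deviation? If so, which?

Colin

Rose at (Low, High) earns -3; deviating to High yields -5 — not better.
Colin earns 0; deviating to Low yields 3 — a strict improvement.
Only Colin has a strictly profitable deviation.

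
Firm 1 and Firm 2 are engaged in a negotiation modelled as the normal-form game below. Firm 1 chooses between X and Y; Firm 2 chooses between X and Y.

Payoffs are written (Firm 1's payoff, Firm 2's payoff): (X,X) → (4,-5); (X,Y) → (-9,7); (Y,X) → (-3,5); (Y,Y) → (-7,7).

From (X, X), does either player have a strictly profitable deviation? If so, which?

Firm 1 at (X, X) earns 4; deviating to Y yields -3 — not better.
Firm 2 earns -5; deviating to Y yields 7 — a strict improvement.
Only Firm 2 has a strictly profitable deviation.

Firm 2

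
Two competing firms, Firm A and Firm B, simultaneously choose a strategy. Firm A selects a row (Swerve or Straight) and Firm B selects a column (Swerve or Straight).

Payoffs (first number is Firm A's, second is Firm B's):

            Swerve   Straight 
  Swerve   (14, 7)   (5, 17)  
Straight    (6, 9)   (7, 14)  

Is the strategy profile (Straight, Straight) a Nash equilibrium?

At (Straight, Straight), Firm A earns 7; switching to Swerve would give 5, so Firm A has no profitable deviation.
Firm B earns 14; switching to Swerve would give 9, so Firm B has no profitable deviation.
Neither player can gain by a unilateral deviation, so this profile is a Nash equilibrium.

Yes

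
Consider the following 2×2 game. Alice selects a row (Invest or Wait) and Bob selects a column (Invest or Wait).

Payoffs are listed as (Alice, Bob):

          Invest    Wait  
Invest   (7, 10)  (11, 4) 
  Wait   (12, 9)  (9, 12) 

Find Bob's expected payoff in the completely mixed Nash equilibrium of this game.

First find x, the probability Alice plays Invest, from Bob's indifference between Invest and Wait: 10x + 9(1−x) = 4x + 12(1−x), giving x = 1/3.
Since Bob is indifferent in equilibrium, Bob's expected payoff equals the payoff from either column against (1/3, 2/3). Using Invest: 10(1/3) + 9(2/3) = 28/3.

28/3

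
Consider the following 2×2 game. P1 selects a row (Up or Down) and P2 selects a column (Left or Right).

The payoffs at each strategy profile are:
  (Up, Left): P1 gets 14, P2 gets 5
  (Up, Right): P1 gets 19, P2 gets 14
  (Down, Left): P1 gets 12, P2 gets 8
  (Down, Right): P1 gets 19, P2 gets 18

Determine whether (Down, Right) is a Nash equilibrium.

Yes

At (Down, Right), P1 earns 19; switching to Up would give 19, so P1 has no profitable deviation.
P2 earns 18; switching to Left would give 8, so P2 has no profitable deviation.
Neither player can gain by a unilateral deviation, so this profile is a Nash equilibrium.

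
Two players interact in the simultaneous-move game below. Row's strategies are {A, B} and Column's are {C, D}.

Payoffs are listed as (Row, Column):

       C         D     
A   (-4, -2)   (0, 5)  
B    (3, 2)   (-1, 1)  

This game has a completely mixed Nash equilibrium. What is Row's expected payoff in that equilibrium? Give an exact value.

First find y, the probability Column plays C, from Row's indifference between A and B: −4y = 3y − (1−y), giving y = 1/8.
Since Row is indifferent in equilibrium, Row's expected payoff equals the payoff from either row against (1/8, 7/8). Using A: −4(1/8) = -1/2.

-1/2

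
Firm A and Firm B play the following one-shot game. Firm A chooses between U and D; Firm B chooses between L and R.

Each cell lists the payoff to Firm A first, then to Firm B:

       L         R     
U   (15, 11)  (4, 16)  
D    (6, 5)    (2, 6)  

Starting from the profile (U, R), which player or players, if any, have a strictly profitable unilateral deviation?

Neither

Firm A at (U, R) earns 4; deviating to D yields 2 — not better.
Firm B earns 16; deviating to L yields 11 — not better.
Neither player can strictly improve; the profile is a Nash equilibrium.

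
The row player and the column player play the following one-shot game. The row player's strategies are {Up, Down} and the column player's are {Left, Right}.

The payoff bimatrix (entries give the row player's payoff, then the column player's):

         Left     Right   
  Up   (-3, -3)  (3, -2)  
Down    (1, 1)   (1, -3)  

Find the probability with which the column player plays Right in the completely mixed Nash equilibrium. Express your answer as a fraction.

Let y be the probability that the column player plays Left. In a completely mixed equilibrium, the row player must be indifferent between Up and Down.
The row player's expected payoff from Up is −3y + 3(1−y); from Down it is y + (1−y).
Setting these equal: −6y + 3 = 1, so y = 1/3.
Therefore the column player plays Right with probability 1 − 1/3 = 2/3.

2/3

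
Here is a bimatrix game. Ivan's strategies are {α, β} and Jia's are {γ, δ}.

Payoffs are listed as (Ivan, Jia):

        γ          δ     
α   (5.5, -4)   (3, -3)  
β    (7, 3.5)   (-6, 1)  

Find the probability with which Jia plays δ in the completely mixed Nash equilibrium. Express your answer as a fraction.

Let q be the probability that Jia plays γ. In a completely mixed equilibrium, Ivan must be indifferent between α and β.
Ivan's expected payoff from α is 5.5q + 3(1−q); from β it is 7q − 6(1−q).
Setting these equal: 2.5q + 3 = 13q − 6, so q = 6/7.
Therefore Jia plays δ with probability 1 − 6/7 = 1/7.

1/7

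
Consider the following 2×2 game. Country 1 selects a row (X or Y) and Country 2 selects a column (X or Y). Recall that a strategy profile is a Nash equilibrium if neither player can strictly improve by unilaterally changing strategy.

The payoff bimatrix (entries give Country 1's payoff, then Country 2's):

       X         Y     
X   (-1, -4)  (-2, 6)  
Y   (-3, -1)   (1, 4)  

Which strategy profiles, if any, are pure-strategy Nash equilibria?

(X, X): Country 2 prefers Y (6 > -4) — not an equilibrium.
(X, Y): Country 1 prefers Y (1 > -2) — not an equilibrium.
(Y, X): Country 1 prefers X (-1 > -3); Country 2 prefers Y (4 > -1) — not an equilibrium.
(Y, Y): Country 1 gets 1 ≥ -2 from X, and Country 2 gets 4 ≥ -1 from X — Nash equilibrium.

(Y, Y)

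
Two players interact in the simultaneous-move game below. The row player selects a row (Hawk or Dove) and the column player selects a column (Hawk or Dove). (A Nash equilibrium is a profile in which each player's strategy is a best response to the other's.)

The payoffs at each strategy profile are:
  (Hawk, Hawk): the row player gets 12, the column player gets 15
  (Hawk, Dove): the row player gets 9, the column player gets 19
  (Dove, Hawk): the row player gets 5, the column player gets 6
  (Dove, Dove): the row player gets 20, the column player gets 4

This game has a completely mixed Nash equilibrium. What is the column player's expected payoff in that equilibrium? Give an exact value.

9

First find x, the probability the row player plays Hawk, from the column player's indifference between Hawk and Dove: 15x + 6(1−x) = 19x + 4(1−x), giving x = 1/3.
Since the column player is indifferent in equilibrium, the column player's expected payoff equals the payoff from either column against (1/3, 2/3). Using Hawk: 15(1/3) + 6(2/3) = 9.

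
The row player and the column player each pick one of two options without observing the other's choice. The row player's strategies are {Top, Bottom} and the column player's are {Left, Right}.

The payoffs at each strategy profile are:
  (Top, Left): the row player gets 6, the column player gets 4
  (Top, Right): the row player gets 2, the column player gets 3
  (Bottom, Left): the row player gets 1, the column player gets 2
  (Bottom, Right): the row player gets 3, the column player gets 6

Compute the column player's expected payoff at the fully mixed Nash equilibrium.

First find x, the probability the row player plays Top, from the column player's indifference between Left and Right: 4x + 2(1−x) = 3x + 6(1−x), giving x = 4/5.
Since the column player is indifferent in equilibrium, the column player's expected payoff equals the payoff from either column against (4/5, 1/5). Using Left: 4(4/5) + 2(1/5) = 18/5.

18/5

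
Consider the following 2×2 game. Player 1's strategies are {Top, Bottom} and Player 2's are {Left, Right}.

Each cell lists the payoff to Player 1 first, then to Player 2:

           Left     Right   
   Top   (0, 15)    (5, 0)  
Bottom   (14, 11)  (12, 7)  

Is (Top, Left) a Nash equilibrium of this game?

At (Top, Left), Player 1 earns 0; switching to Bottom would give 14, so Player 1 would deviate.
Player 2 earns 15; switching to Right would give 0, so Player 2 has no profitable deviation.
Since at least one player can profitably deviate, this is not a Nash equilibrium.

No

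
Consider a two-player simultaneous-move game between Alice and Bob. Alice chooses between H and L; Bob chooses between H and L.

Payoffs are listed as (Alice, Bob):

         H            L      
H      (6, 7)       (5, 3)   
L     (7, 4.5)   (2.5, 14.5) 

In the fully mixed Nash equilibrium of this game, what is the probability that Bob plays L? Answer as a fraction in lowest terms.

2/7

Let y be the probability that Bob plays H. In a completely mixed equilibrium, Alice must be indifferent between H and L.
Alice's expected payoff from H is 6y + 5(1−y); from L it is 7y + 2.5(1−y).
Setting these equal: y + 5 = 4.5y + 2.5, so y = 5/7.
Therefore Bob plays L with probability 1 − 5/7 = 2/7.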